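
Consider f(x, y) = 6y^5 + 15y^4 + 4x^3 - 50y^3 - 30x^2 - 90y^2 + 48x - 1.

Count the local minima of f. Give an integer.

f separates as a function of x plus a function of y, so ∇f=0 decouples.
∂f/∂x = 12(x - 4)(x - 1) = 0 at x ∈ {1, 4}; ∂f/∂y = 30y(y - 2)(y + 1)(y + 3) = 0 at y ∈ {-3, -1, 0, 2}.
The Hessian is diagonal: diag(f_xx, f_yy). Second derivatives: f_xx(1)=-36, f_xx(4)=36; f_yy(-3)=-900, f_yy(-1)=180, f_yy(0)=-180, f_yy(2)=900.
Local minima occur where both diagonal entries positive: (4, -1), (4, 2). Count: 2.

2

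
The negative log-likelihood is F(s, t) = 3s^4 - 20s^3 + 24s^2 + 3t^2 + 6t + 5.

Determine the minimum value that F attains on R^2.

-126

F(s,t) separates as P(s) + Q(t) + 5, so its minimum is min P + min Q + 5.
P'(s) = 12s(s - 4)(s - 1) vanishes at s ∈ {0, 1, 4}; Q'(t) = 6(t + 1) vanishes at t ∈ {-1}.
Local minima of P (where P''>0): P(0)=0, P(4)=-128. Local minima of Q: Q(-1)=-3.
So the global minimum of F is P(4) + Q(-1) + 5 = -128 − 3 + 5 = -126, attained at (4, -1).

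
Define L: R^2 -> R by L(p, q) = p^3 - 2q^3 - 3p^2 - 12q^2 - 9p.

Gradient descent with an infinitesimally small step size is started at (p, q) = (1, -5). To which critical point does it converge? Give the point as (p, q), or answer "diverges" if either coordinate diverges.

L is separable, so gradient descent decouples: p follows -∂L/∂p, q follows -∂L/∂q.
∂L/∂p = 3(p - 3)(p + 1); at p=1 this is -12, so p increases.
∂L/∂q = -6q(q + 4); at q=-5 this is -30, so q increases.
p converges to its nearest critical value 3 (a local min of the p-part); q converges to -4. The iterate converges to (3, -4).

(3, -4)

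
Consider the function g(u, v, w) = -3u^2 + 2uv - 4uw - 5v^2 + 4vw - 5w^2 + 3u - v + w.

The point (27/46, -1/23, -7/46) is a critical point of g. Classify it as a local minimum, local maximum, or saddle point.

local maximum

The Hessian is constant: H = [[-6, 2, -4], [2, -10, 4], [-4, 4, -10]].
Leading principal minors: Δ₁ = -6, Δ₂ = 56, Δ₃ = -368.
The minors alternate sign starting negative (−, +, −), so H is negative definite: a local maximum.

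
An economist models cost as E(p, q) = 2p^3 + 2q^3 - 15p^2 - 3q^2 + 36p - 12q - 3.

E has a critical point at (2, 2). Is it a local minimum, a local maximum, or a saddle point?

The mixed partial ∂²E/∂p∂q is 0, so the Hessian at any point is diag(E_pp, E_qq) = diag(6(2p - 5), 6(2q - 1)).
At (2, 2): H = diag(-6, 18).
The eigenvalues have opposite signs, so H is indefinite: a saddle point.

saddle point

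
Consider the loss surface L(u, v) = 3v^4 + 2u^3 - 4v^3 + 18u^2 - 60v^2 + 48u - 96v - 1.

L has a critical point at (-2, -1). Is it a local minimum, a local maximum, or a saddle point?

saddle point

The mixed partial ∂²L/∂u∂v is 0, so the Hessian at any point is diag(L_uu, L_vv) = diag(12(u + 3), 12(3v^2 - 2v - 10)).
At (-2, -1): H = diag(12, -60).
The eigenvalues have opposite signs, so H is indefinite: a saddle point.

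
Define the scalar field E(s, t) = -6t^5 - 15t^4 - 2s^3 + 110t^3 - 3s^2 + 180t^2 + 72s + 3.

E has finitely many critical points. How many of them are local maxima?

2

E separates as a function of s plus a function of t, so ∇E=0 decouples.
∂E/∂s = -6(s - 3)(s + 4) = 0 at s ∈ {-4, 3}; ∂E/∂t = -30t(t - 3)(t + 1)(t + 4) = 0 at t ∈ {-4, -1, 0, 3}.
The Hessian is diagonal: diag(E_ss, E_tt). Second derivatives: E_ss(-4)=42, E_ss(3)=-42; E_tt(-4)=2520, E_tt(-1)=-360, E_tt(0)=360, E_tt(3)=-2520.
Local maxima occur where both diagonal entries negative: (3, -1), (3, 3). Count: 2.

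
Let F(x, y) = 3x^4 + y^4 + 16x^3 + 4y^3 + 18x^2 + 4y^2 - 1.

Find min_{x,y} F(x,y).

F(x,y) separates as P(x) + Q(y) − 1, so its minimum is min P + min Q − 1.
P'(x) = 12x(x + 1)(x + 3) vanishes at x ∈ {-3, -1, 0}; Q'(y) = 4y(y + 1)(y + 2) vanishes at y ∈ {-2, -1, 0}.
Local minima of P (where P''>0): P(-3)=-27, P(0)=0. Local minima of Q: Q(-2)=0, Q(0)=0.
So the global minimum of F is P(-3) + Q(-2) − 1 = -27 + 0 − 1 = -28, attained at (-3, -2).

-28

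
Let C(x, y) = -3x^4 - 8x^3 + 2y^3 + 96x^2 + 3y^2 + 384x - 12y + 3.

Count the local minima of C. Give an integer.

1

C separates as a function of x plus a function of y, so ∇C=0 decouples.
∂C/∂x = -12(x - 4)(x + 2)(x + 4) = 0 at x ∈ {-4, -2, 4}; ∂C/∂y = 6(y - 1)(y + 2) = 0 at y ∈ {-2, 1}.
The Hessian is diagonal: diag(C_xx, C_yy). Second derivatives: C_xx(-4)=-192, C_xx(-2)=144, C_xx(4)=-576; C_yy(-2)=-18, C_yy(1)=18.
Local minima occur where both diagonal entries positive: (-2, 1). Count: 1.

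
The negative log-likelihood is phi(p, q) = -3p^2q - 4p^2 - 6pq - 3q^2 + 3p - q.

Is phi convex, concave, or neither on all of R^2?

neither

The term -3p^2q is cubic, so the Hessian is not constant.
∂²phi/∂p² = -6q - 8, which takes both signs as q varies (negative for sufficiently large q). A diagonal entry of the Hessian changing sign means the Hessian is neither positive- nor negative-semidefinite on all of R^2.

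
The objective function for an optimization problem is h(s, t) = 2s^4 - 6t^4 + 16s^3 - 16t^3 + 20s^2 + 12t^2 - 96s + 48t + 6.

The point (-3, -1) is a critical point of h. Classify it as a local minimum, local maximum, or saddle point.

The mixed partial ∂²h/∂s∂t is 0, so the Hessian at any point is diag(h_ss, h_tt) = diag(8(3s^2 + 12s + 5), 24(-3t^2 - 4t + 1)).
At (-3, -1): H = diag(-32, 48).
The eigenvalues have opposite signs, so H is indefinite: a saddle point.

saddle point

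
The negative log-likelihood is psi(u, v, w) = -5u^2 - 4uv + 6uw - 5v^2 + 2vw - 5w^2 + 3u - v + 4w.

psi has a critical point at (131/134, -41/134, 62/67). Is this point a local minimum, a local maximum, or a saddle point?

The Hessian is constant: H = [[-10, -4, 6], [-4, -10, 2], [6, 2, -10]].
Leading principal minors: Δ₁ = -10, Δ₂ = 84, Δ₃ = -536.
The minors alternate sign starting negative (−, +, −), so H is negative definite: a local maximum.

local maximum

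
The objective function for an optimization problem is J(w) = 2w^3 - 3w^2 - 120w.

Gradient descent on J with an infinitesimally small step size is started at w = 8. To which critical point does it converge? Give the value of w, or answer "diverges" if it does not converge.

5

J'(w) = 6(w - 5)(w + 4), so J'(8) = 216.
Gradient descent moves in the -J' direction, i.e. w is decreasing.
The nearest critical point in that direction is w = 5, where J'' = 54 > 0 (a local minimum). The iterate converges there.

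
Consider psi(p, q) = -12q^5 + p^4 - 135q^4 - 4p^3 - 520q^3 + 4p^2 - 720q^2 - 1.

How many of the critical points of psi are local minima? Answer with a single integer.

4

psi separates as a function of p plus a function of q, so ∇psi=0 decouples.
∂psi/∂p = 4p(p - 2)(p - 1) = 0 at p ∈ {0, 1, 2}; ∂psi/∂q = -60q(q + 2)(q + 3)(q + 4) = 0 at q ∈ {-4, -3, -2, 0}.
The Hessian is diagonal: diag(psi_pp, psi_qq). Second derivatives: psi_pp(0)=8, psi_pp(1)=-4, psi_pp(2)=8; psi_qq(-4)=480, psi_qq(-3)=-180, psi_qq(-2)=240, psi_qq(0)=-1440.
Local minima occur where both diagonal entries positive: (0, -4), (0, -2), (2, -4), (2, -2). Count: 4.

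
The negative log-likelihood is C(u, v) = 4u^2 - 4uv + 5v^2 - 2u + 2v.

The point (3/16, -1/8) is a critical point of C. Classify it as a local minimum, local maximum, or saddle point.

local minimum

The Hessian of C is constant: H = [[8, -4], [-4, 10]].
det(H) = 8·10 − (-4)² = 64.
det(H) > 0 and tr(H) = 18 > 0, so H is positive definite and the point is a local minimum.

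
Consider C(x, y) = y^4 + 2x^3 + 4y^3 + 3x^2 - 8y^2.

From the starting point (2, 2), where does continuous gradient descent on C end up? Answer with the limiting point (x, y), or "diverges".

C is separable, so gradient descent decouples: x follows -∂C/∂x, y follows -∂C/∂y.
∂C/∂x = 6x(x + 1); at x=2 this is 36, so x decreases.
∂C/∂y = 4y(y - 1)(y + 4); at y=2 this is 48, so y decreases.
x converges to its nearest critical value 0 (a local min of the x-part); y converges to 1. The iterate converges to (0, 1).

(0, 1)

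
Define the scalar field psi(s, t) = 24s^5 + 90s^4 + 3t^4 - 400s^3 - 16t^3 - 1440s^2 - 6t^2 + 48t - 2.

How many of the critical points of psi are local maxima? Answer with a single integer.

2

psi separates as a function of s plus a function of t, so ∇psi=0 decouples.
∂psi/∂s = 120s(s - 3)(s + 2)(s + 4) = 0 at s ∈ {-4, -2, 0, 3}; ∂psi/∂t = 12(t - 4)(t - 1)(t + 1) = 0 at t ∈ {-1, 1, 4}.
The Hessian is diagonal: diag(psi_ss, psi_tt). Second derivatives: psi_ss(-4)=-6720, psi_ss(-2)=2400, psi_ss(0)=-2880, psi_ss(3)=12600; psi_tt(-1)=120, psi_tt(1)=-72, psi_tt(4)=180.
Local maxima occur where both diagonal entries negative: (-4, 1), (0, 1). Count: 2.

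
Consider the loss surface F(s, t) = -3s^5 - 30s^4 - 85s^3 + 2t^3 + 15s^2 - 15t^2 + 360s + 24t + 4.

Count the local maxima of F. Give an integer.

F separates as a function of s plus a function of t, so ∇F=0 decouples.
∂F/∂s = -15(s - 1)(s + 2)(s + 3)(s + 4) = 0 at s ∈ {-4, -3, -2, 1}; ∂F/∂t = 6(t - 4)(t - 1) = 0 at t ∈ {1, 4}.
The Hessian is diagonal: diag(F_ss, F_tt). Second derivatives: F_ss(-4)=150, F_ss(-3)=-60, F_ss(-2)=90, F_ss(1)=-900; F_tt(1)=-18, F_tt(4)=18.
Local maxima occur where both diagonal entries negative: (-3, 1), (1, 1). Count: 2.

2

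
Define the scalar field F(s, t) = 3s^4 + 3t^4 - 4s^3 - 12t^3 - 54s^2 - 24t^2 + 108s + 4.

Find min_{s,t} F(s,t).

F(s,t) separates as P(s) + Q(t) + 4, so its minimum is min P + min Q + 4.
P'(s) = 12(s - 3)(s - 1)(s + 3) vanishes at s ∈ {-3, 1, 3}; Q'(t) = 12t(t - 4)(t + 1) vanishes at t ∈ {-1, 0, 4}.
Local minima of P (where P''>0): P(-3)=-459, P(3)=-27. Local minima of Q: Q(-1)=-9, Q(4)=-384.
So the global minimum of F is P(-3) + Q(4) + 4 = -459 − 384 + 4 = -839, attained at (-3, 4).

-839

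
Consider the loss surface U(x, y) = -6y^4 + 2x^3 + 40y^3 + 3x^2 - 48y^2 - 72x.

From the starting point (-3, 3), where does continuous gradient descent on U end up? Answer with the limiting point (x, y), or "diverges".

U is separable, so gradient descent decouples: x follows -∂U/∂x, y follows -∂U/∂y.
∂U/∂x = 6(x - 3)(x + 4); at x=-3 this is -36, so x increases.
∂U/∂y = -24y(y - 4)(y - 1); at y=3 this is 144, so y decreases.
x converges to its nearest critical value 3 (a local min of the x-part); y converges to 1. The iterate converges to (3, 1).

(3, 1)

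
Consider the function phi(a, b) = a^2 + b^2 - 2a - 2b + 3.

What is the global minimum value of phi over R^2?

1

phi(a,b) separates as P(a) + Q(b) + 3, so its minimum is min P + min Q + 3.
P'(a) = 2a - 2 vanishes at a ∈ {1}; Q'(b) = 2b - 2 vanishes at b ∈ {1}.
Local minima of P (where P''>0): P(1)=-1. Local minima of Q: Q(1)=-1.
So the global minimum of phi is P(1) + Q(1) + 3 = -1 − 1 + 3 = 1, attained at (1, 1).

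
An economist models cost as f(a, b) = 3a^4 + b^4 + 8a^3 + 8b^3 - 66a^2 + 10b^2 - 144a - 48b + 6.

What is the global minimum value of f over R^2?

f(a,b) separates as P(a) + Q(b) + 6, so its minimum is min P + min Q + 6.
P'(a) = 12(a - 3)(a + 1)(a + 4) vanishes at a ∈ {-4, -1, 3}; Q'(b) = 4(b - 1)(b + 3)(b + 4) vanishes at b ∈ {-4, -3, 1}.
Local minima of P (where P''>0): P(-4)=-224, P(3)=-567. Local minima of Q: Q(-4)=96, Q(1)=-29.
So the global minimum of f is P(3) + Q(1) + 6 = -567 − 29 + 6 = -590, attained at (3, 1).

-590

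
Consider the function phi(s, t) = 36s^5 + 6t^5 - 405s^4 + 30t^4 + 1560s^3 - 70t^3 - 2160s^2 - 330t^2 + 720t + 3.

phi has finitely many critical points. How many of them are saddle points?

phi separates as a function of s plus a function of t, so ∇phi=0 decouples.
∂phi/∂s = 180s(s - 4)(s - 3)(s - 2) = 0 at s ∈ {0, 2, 3, 4}; ∂phi/∂t = 30(t - 2)(t - 1)(t + 3)(t + 4) = 0 at t ∈ {-4, -3, 1, 2}.
The Hessian is diagonal: diag(phi_ss, phi_tt). Second derivatives: phi_ss(0)=-4320, phi_ss(2)=720, phi_ss(3)=-540, phi_ss(4)=1440; phi_tt(-4)=-900, phi_tt(-3)=600, phi_tt(1)=-600, phi_tt(2)=900.
Saddle points occur where the two diagonal entries have opposite signs: (0, -3), (0, 2), (2, -4), (2, 1), (3, -3), (3, 2), (4, -4), (4, 1). Count: 8.

8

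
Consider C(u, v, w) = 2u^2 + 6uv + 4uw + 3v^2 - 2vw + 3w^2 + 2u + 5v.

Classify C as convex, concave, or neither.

neither

C is quadratic, so its Hessian is the constant matrix H = [[4, 6, 4], [6, 6, -2], [4, -2, 6]].
Leading principal minors: 4, -12, -280.
Neither pattern holds ⇒ H is indefinite ⇒ neither convex nor concave.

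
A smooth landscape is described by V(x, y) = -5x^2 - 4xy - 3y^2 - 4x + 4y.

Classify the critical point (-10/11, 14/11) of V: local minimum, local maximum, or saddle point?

local maximum

The Hessian of V is constant: H = [[-10, -4], [-4, -6]].
det(H) = (-10)·(-6) − (-4)² = 44.
det(H) > 0 and tr(H) = -16 < 0, so H is negative definite and the point is a local maximum.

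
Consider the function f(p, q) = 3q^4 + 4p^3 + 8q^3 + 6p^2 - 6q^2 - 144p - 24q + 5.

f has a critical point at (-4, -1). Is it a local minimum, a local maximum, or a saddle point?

The mixed partial ∂²f/∂p∂q is 0, so the Hessian at any point is diag(f_pp, f_qq) = diag(12(2p + 1), 12(3q^2 + 4q - 1)).
At (-4, -1): H = diag(-84, -24).
Both eigenvalues are negative, so H is negative definite: a local maximum.

local maximum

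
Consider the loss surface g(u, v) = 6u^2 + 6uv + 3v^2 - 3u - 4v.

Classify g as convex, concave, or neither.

convex

g is quadratic, so its Hessian is the constant matrix H = [[12, 6], [6, 6]].
det(H) = 36, tr(H) = 18.
det(H) > 0 and tr(H) > 0, so H is positive definite everywhere: convex.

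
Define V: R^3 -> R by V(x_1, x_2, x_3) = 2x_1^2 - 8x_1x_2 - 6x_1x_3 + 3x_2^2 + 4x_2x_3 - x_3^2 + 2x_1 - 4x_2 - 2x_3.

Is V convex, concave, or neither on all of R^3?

V is quadratic, so its Hessian is the constant matrix H = [[4, -8, -6], [-8, 6, 4], [-6, 4, -2]].
Leading principal minors: 4, -40, 184.
Neither pattern holds ⇒ H is indefinite ⇒ neither convex nor concave.

neither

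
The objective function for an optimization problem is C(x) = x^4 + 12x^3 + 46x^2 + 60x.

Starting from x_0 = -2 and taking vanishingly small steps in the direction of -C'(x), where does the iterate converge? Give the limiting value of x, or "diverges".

-1

C'(x) = 4(x + 1)(x + 3)(x + 5), so C'(-2) = -12.
Gradient descent moves in the -C' direction, i.e. x is increasing.
The nearest critical point in that direction is x = -1, where C'' = 32 > 0 (a local minimum). The iterate converges there.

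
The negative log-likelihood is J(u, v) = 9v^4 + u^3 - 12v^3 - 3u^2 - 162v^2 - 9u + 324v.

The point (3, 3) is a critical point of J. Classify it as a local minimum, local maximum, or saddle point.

local minimum

The mixed partial ∂²J/∂u∂v is 0, so the Hessian at any point is diag(J_uu, J_vv) = diag(6(u - 1), 36(3v^2 - 2v - 9)).
At (3, 3): H = diag(12, 432).
Both eigenvalues are positive, so H is positive definite: a local minimum.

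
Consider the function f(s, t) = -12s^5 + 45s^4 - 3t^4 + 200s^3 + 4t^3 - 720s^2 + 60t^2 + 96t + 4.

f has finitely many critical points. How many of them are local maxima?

f separates as a function of s plus a function of t, so ∇f=0 decouples.
∂f/∂s = -60s(s - 4)(s - 2)(s + 3) = 0 at s ∈ {-3, 0, 2, 4}; ∂f/∂t = -12(t - 4)(t + 1)(t + 2) = 0 at t ∈ {-2, -1, 4}.
The Hessian is diagonal: diag(f_ss, f_tt). Second derivatives: f_ss(-3)=6300, f_ss(0)=-1440, f_ss(2)=1200, f_ss(4)=-3360; f_tt(-2)=-72, f_tt(-1)=60, f_tt(4)=-360.
Local maxima occur where both diagonal entries negative: (0, -2), (0, 4), (4, -2), (4, 4). Count: 4.

4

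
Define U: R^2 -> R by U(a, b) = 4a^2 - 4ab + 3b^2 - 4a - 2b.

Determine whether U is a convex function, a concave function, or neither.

U is quadratic, so its Hessian is the constant matrix H = [[8, -4], [-4, 6]].
det(H) = 32, tr(H) = 14.
det(H) > 0 and tr(H) > 0, so H is positive definite everywhere: convex.

convex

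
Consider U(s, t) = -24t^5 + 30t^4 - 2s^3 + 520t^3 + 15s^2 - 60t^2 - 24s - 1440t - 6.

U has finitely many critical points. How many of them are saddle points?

4

U separates as a function of s plus a function of t, so ∇U=0 decouples.
∂U/∂s = -6(s - 4)(s - 1) = 0 at s ∈ {1, 4}; ∂U/∂t = -120(t - 4)(t - 1)(t + 1)(t + 3) = 0 at t ∈ {-3, -1, 1, 4}.
The Hessian is diagonal: diag(U_ss, U_tt). Second derivatives: U_ss(1)=18, U_ss(4)=-18; U_tt(-3)=6720, U_tt(-1)=-2400, U_tt(1)=2880, U_tt(4)=-12600.
Saddle points occur where the two diagonal entries have opposite signs: (1, -1), (1, 4), (4, -3), (4, 1). Count: 4.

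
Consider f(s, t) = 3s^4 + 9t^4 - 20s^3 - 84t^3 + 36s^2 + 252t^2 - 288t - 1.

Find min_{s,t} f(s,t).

-193

f(s,t) separates as P(s) + Q(t) − 1, so its minimum is min P + min Q − 1.
P'(s) = 12s(s - 3)(s - 2) vanishes at s ∈ {0, 2, 3}; Q'(t) = 36(t - 4)(t - 2)(t - 1) vanishes at t ∈ {1, 2, 4}.
Local minima of P (where P''>0): P(0)=0, P(3)=27. Local minima of Q: Q(1)=-111, Q(4)=-192.
So the global minimum of f is P(0) + Q(4) − 1 = 0 − 192 − 1 = -193, attained at (0, 4).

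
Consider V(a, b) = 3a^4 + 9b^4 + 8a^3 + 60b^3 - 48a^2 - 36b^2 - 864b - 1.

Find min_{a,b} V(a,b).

-1761

V(a,b) separates as P(a) + Q(b) − 1, so its minimum is min P + min Q − 1.
P'(a) = 12a(a - 2)(a + 4) vanishes at a ∈ {-4, 0, 2}; Q'(b) = 36(b - 2)(b + 3)(b + 4) vanishes at b ∈ {-4, -3, 2}.
Local minima of P (where P''>0): P(-4)=-512, P(2)=-80. Local minima of Q: Q(-4)=1344, Q(2)=-1248.
So the global minimum of V is P(-4) + Q(2) − 1 = -512 − 1248 − 1 = -1761, attained at (-4, 2).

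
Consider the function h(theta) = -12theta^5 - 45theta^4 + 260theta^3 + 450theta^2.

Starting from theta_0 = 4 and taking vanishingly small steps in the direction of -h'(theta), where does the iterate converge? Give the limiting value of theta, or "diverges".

h'(theta) = -60theta(theta - 3)(theta + 1)(theta + 5), so h'(4) = -10800.
Gradient descent moves in the -h' direction, i.e. theta is increasing.
There is no critical point above theta=4, and h' keeps the same sign, so the iterate runs off to +∞.

diverges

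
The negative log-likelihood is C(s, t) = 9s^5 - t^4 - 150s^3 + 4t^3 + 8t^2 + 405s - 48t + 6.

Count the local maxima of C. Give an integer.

4

C separates as a function of s plus a function of t, so ∇C=0 decouples.
∂C/∂s = 45(s - 3)(s - 1)(s + 1)(s + 3) = 0 at s ∈ {-3, -1, 1, 3}; ∂C/∂t = -4(t - 3)(t - 2)(t + 2) = 0 at t ∈ {-2, 2, 3}.
The Hessian is diagonal: diag(C_ss, C_tt). Second derivatives: C_ss(-3)=-2160, C_ss(-1)=720, C_ss(1)=-720, C_ss(3)=2160; C_tt(-2)=-80, C_tt(2)=16, C_tt(3)=-20.
Local maxima occur where both diagonal entries negative: (-3, -2), (-3, 3), (1, -2), (1, 3). Count: 4.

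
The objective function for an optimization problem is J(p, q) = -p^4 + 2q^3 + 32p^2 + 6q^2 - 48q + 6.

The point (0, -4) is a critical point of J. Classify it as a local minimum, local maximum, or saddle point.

saddle point

The mixed partial ∂²J/∂p∂q is 0, so the Hessian at any point is diag(J_pp, J_qq) = diag(4(-3p^2 + 16), 12(q + 1)).
At (0, -4): H = diag(64, -36).
The eigenvalues have opposite signs, so H is indefinite: a saddle point.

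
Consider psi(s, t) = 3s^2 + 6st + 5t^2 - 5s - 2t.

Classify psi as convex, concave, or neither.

psi is quadratic, so its Hessian is the constant matrix H = [[6, 6], [6, 10]].
det(H) = 24, tr(H) = 16.
det(H) > 0 and tr(H) > 0, so H is positive definite everywhere: convex.

convex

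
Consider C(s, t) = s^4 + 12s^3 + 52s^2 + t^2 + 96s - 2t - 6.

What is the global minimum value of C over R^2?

-71

C(s,t) separates as P(s) + Q(t) − 6, so its minimum is min P + min Q − 6.
P'(s) = 4(s + 2)(s + 3)(s + 4) vanishes at s ∈ {-4, -3, -2}; Q'(t) = 2(t - 1) vanishes at t ∈ {1}.
Local minima of P (where P''>0): P(-4)=-64, P(-2)=-64. Local minima of Q: Q(1)=-1.
So the global minimum of C is P(-4) + Q(1) − 6 = -64 − 1 − 6 = -71, attained at (-4, 1).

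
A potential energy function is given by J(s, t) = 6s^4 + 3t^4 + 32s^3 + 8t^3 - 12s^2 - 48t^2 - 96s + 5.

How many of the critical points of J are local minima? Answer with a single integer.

J separates as a function of s plus a function of t, so ∇J=0 decouples.
∂J/∂s = 24(s - 1)(s + 1)(s + 4) = 0 at s ∈ {-4, -1, 1}; ∂J/∂t = 12t(t - 2)(t + 4) = 0 at t ∈ {-4, 0, 2}.
The Hessian is diagonal: diag(J_ss, J_tt). Second derivatives: J_ss(-4)=360, J_ss(-1)=-144, J_ss(1)=240; J_tt(-4)=288, J_tt(0)=-96, J_tt(2)=144.
Local minima occur where both diagonal entries positive: (-4, -4), (-4, 2), (1, -4), (1, 2). Count: 4.

4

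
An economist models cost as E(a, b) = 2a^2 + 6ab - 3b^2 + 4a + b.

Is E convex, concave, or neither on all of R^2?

neither

E is quadratic, so its Hessian is the constant matrix H = [[4, 6], [6, -6]].
det(H) = -60, tr(H) = -2.
det(H) < 0, so H is indefinite: neither convex nor concave.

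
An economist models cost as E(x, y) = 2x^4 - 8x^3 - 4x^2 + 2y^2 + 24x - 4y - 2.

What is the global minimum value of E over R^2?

-22

E(x,y) separates as P(x) + Q(y) − 2, so its minimum is min P + min Q − 2.
P'(x) = 8(x - 3)(x - 1)(x + 1) vanishes at x ∈ {-1, 1, 3}; Q'(y) = 4y - 4 vanishes at y ∈ {1}.
Local minima of P (where P''>0): P(-1)=-18, P(3)=-18. Local minima of Q: Q(1)=-2.
So the global minimum of E is P(-1) + Q(1) − 2 = -18 − 2 − 2 = -22, attained at (-1, 1).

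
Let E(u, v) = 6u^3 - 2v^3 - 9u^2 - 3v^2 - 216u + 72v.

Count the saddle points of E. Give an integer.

2

E separates as a function of u plus a function of v, so ∇E=0 decouples.
∂E/∂u = 18(u - 4)(u + 3) = 0 at u ∈ {-3, 4}; ∂E/∂v = -6(v - 3)(v + 4) = 0 at v ∈ {-4, 3}.
The Hessian is diagonal: diag(E_uu, E_vv). Second derivatives: E_uu(-3)=-126, E_uu(4)=126; E_vv(-4)=42, E_vv(3)=-42.
Saddle points occur where the two diagonal entries have opposite signs: (-3, -4), (4, 3). Count: 2.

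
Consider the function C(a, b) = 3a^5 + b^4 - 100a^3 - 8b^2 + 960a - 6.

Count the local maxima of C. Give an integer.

2

C separates as a function of a plus a function of b, so ∇C=0 decouples.
∂C/∂a = 15(a - 4)(a - 2)(a + 2)(a + 4) = 0 at a ∈ {-4, -2, 2, 4}; ∂C/∂b = 4b(b - 2)(b + 2) = 0 at b ∈ {-2, 0, 2}.
The Hessian is diagonal: diag(C_aa, C_bb). Second derivatives: C_aa(-4)=-1440, C_aa(-2)=720, C_aa(2)=-720, C_aa(4)=1440; C_bb(-2)=32, C_bb(0)=-16, C_bb(2)=32.
Local maxima occur where both diagonal entries negative: (-4, 0), (2, 0). Count: 2.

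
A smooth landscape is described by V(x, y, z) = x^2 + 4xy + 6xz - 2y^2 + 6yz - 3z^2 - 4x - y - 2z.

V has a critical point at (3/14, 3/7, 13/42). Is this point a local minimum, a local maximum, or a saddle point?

The Hessian is constant: H = [[2, 4, 6], [4, -4, 6], [6, 6, -6]].
Leading principal minors: Δ₁ = 2, Δ₂ = -24, Δ₃ = 504.
The minors fit neither the all-positive nor the alternating-sign pattern, so H is indefinite: a saddle point.

saddle point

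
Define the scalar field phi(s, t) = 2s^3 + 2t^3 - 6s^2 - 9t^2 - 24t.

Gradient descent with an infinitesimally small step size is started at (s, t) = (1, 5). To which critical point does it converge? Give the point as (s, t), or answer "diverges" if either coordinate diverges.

phi is separable, so gradient descent decouples: s follows -∂phi/∂s, t follows -∂phi/∂t.
∂phi/∂s = 6s(s - 2); at s=1 this is -6, so s increases.
∂phi/∂t = 6(t - 4)(t + 1); at t=5 this is 36, so t decreases.
s converges to its nearest critical value 2 (a local min of the s-part); t converges to 4. The iterate converges to (2, 4).

(2, 4)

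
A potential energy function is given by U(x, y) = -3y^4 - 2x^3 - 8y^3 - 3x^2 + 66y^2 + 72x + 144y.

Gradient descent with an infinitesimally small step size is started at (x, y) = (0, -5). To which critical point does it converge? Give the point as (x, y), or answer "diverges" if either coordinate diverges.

U is separable, so gradient descent decouples: x follows -∂U/∂x, y follows -∂U/∂y.
∂U/∂x = -6(x - 3)(x + 4); at x=0 this is 72, so x decreases.
∂U/∂y = -12(y - 3)(y + 1)(y + 4); at y=-5 this is 384, so y decreases.
The y-coordinate has no critical point in that direction and runs off to infinity.

diverges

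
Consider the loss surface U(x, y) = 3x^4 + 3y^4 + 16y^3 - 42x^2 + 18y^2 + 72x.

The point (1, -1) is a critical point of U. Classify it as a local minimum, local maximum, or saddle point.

The mixed partial ∂²U/∂x∂y is 0, so the Hessian at any point is diag(U_xx, U_yy) = diag(12(3x^2 - 7), 12(3y^2 + 8y + 3)).
At (1, -1): H = diag(-48, -24).
Both eigenvalues are negative, so H is negative definite: a local maximum.

local maximum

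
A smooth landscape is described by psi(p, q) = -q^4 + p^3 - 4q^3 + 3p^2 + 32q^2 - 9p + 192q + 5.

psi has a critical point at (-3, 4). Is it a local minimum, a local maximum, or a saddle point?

The mixed partial ∂²psi/∂p∂q is 0, so the Hessian at any point is diag(psi_pp, psi_qq) = diag(6(p + 1), 4(-3q^2 - 6q + 16)).
At (-3, 4): H = diag(-12, -224).
Both eigenvalues are negative, so H is negative definite: a local maximum.

local maximum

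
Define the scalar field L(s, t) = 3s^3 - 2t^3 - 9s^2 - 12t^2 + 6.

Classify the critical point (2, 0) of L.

The mixed partial ∂²L/∂s∂t is 0, so the Hessian at any point is diag(L_ss, L_tt) = diag(18(s - 1), -12(t + 2)).
At (2, 0): H = diag(18, -24).
The eigenvalues have opposite signs, so H is indefinite: a saddle point.

saddle point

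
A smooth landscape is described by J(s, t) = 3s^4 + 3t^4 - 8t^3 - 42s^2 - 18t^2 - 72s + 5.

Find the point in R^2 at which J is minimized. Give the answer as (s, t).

(3, 3)

J(s,t) separates as P(s) + Q(t) + 5, so its minimum is min P + min Q + 5.
P'(s) = 12(s - 3)(s + 1)(s + 2) vanishes at s ∈ {-2, -1, 3}; Q'(t) = 12t(t - 3)(t + 1) vanishes at t ∈ {-1, 0, 3}.
Local minima of P (where P''>0): P(-2)=24, P(3)=-351. Local minima of Q: Q(-1)=-7, Q(3)=-135.
So the global minimum of J is P(3) + Q(3) + 5 = -351 − 135 + 5 = -481, attained at (3, 3).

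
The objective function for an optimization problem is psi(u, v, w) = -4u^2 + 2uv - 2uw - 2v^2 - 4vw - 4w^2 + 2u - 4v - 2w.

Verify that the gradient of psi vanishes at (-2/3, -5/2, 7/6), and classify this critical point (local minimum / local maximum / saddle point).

local maximum

∇psi = (-8u + 2v - 2w + 2, 2u - 4v - 4w - 4, -2u - 4v - 8w - 2); substituting (-2/3, -5/2, 7/6) gives ∇psi = (0, 0, 0), so (-2/3, -5/2, 7/6) is indeed a critical point.
The Hessian is constant: H = [[-8, 2, -2], [2, -4, -4], [-2, -4, -8]].
Leading principal minors: Δ₁ = -8, Δ₂ = 28, Δ₃ = -48.
The minors alternate sign starting negative (−, +, −), so H is negative definite: a local maximum.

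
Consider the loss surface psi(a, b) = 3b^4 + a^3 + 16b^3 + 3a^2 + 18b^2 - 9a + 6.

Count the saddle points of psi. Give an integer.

psi separates as a function of a plus a function of b, so ∇psi=0 decouples.
∂psi/∂a = 3(a - 1)(a + 3) = 0 at a ∈ {-3, 1}; ∂psi/∂b = 12b(b + 1)(b + 3) = 0 at b ∈ {-3, -1, 0}.
The Hessian is diagonal: diag(psi_aa, psi_bb). Second derivatives: psi_aa(-3)=-12, psi_aa(1)=12; psi_bb(-3)=72, psi_bb(-1)=-24, psi_bb(0)=36.
Saddle points occur where the two diagonal entries have opposite signs: (-3, -3), (-3, 0), (1, -1). Count: 3.

3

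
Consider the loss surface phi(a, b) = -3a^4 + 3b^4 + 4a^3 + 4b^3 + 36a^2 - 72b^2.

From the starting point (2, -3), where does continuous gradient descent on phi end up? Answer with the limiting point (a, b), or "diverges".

(0, -4)

phi is separable, so gradient descent decouples: a follows -∂phi/∂a, b follows -∂phi/∂b.
∂phi/∂a = -12a(a - 3)(a + 2); at a=2 this is 96, so a decreases.
∂phi/∂b = 12b(b - 3)(b + 4); at b=-3 this is 216, so b decreases.
a converges to its nearest critical value 0 (a local min of the a-part); b converges to -4. The iterate converges to (0, -4).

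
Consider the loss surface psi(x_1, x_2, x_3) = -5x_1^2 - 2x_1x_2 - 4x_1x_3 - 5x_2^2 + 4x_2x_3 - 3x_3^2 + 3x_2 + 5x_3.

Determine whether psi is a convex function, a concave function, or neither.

psi is quadratic, so its Hessian is the constant matrix H = [[-10, -2, -4], [-2, -10, 4], [-4, 4, -6]].
Leading principal minors: -10, 96, -192.
Signs alternate −, +, − ⇒ H ≺ 0 ⇒ concave.

concave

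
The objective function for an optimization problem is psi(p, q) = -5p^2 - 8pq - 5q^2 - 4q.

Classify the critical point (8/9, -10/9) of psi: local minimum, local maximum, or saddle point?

local maximum

The Hessian of psi is constant: H = [[-10, -8], [-8, -10]].
det(H) = (-10)·(-10) − (-8)² = 36.
det(H) > 0 and tr(H) = -20 < 0, so H is negative definite and the point is a local maximum.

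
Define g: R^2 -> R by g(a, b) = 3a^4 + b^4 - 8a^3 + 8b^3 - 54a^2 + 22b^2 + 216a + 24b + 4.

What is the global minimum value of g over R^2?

-680

g(a,b) separates as P(a) + Q(b) + 4, so its minimum is min P + min Q + 4.
P'(a) = 12(a - 3)(a - 2)(a + 3) vanishes at a ∈ {-3, 2, 3}; Q'(b) = 4(b + 1)(b + 2)(b + 3) vanishes at b ∈ {-3, -2, -1}.
Local minima of P (where P''>0): P(-3)=-675, P(3)=189. Local minima of Q: Q(-3)=-9, Q(-1)=-9.
So the global minimum of g is P(-3) + Q(-3) + 4 = -675 − 9 + 4 = -680, attained at (-3, -3).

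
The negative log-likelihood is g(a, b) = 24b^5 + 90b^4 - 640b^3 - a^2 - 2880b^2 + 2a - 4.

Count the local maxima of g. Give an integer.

g separates as a function of a plus a function of b, so ∇g=0 decouples.
∂g/∂a = -2(a - 1) = 0 at a ∈ {1}; ∂g/∂b = 120b(b - 4)(b + 3)(b + 4) = 0 at b ∈ {-4, -3, 0, 4}.
The Hessian is diagonal: diag(g_aa, g_bb). Second derivatives: g_aa(1)=-2; g_bb(-4)=-3840, g_bb(-3)=2520, g_bb(0)=-5760, g_bb(4)=26880.
Local maxima occur where both diagonal entries negative: (1, -4), (1, 0). Count: 2.

2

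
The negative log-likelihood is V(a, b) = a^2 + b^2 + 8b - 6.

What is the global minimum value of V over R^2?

V(a,b) separates as P(a) + Q(b) − 6, so its minimum is min P + min Q − 6.
P'(a) = 2a vanishes at a ∈ {0}; Q'(b) = 2b + 8 vanishes at b ∈ {-4}.
Local minima of P (where P''>0): P(0)=0. Local minima of Q: Q(-4)=-16.
So the global minimum of V is P(0) + Q(-4) − 6 = 0 − 16 − 6 = -22, attained at (0, -4).

-22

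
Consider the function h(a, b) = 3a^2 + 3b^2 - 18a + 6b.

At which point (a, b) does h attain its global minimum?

h(a,b) separates as P(a) + Q(b), so its minimum is min P + min Q.
P'(a) = 6a - 18 vanishes at a ∈ {3}; Q'(b) = 6b + 6 vanishes at b ∈ {-1}.
Local minima of P (where P''>0): P(3)=-27. Local minima of Q: Q(-1)=-3.
So the global minimum of h is P(3) + Q(-1) = -27 − 3 = -30, attained at (3, -1).

(3, -1)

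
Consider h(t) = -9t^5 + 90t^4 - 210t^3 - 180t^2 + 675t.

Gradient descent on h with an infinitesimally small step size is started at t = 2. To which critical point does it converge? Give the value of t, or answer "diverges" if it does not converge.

3

h'(t) = -45(t - 5)(t - 3)(t - 1)(t + 1), so h'(2) = -405.
Gradient descent moves in the -h' direction, i.e. t is increasing.
The nearest critical point in that direction is t = 3, where h'' = 720 > 0 (a local minimum). The iterate converges there.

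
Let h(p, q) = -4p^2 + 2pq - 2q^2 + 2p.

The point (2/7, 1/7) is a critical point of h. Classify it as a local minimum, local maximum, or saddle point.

The Hessian of h is constant: H = [[-8, 2], [2, -4]].
det(H) = (-8)·(-4) − 2² = 28.
det(H) > 0 and tr(H) = -12 < 0, so H is negative definite and the point is a local maximum.

local maximum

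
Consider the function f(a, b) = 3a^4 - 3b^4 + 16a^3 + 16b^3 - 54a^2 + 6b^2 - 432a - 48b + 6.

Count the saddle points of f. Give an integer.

f separates as a function of a plus a function of b, so ∇f=0 decouples.
∂f/∂a = 12(a - 3)(a + 3)(a + 4) = 0 at a ∈ {-4, -3, 3}; ∂f/∂b = -12(b - 4)(b - 1)(b + 1) = 0 at b ∈ {-1, 1, 4}.
The Hessian is diagonal: diag(f_aa, f_bb). Second derivatives: f_aa(-4)=84, f_aa(-3)=-72, f_aa(3)=504; f_bb(-1)=-120, f_bb(1)=72, f_bb(4)=-180.
Saddle points occur where the two diagonal entries have opposite signs: (-4, -1), (-4, 4), (-3, 1), (3, -1), (3, 4). Count: 5.

5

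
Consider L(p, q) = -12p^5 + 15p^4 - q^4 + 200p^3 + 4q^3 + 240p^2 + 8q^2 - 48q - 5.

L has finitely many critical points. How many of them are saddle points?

6

L separates as a function of p plus a function of q, so ∇L=0 decouples.
∂L/∂p = -60p(p - 4)(p + 1)(p + 2) = 0 at p ∈ {-2, -1, 0, 4}; ∂L/∂q = -4(q - 3)(q - 2)(q + 2) = 0 at q ∈ {-2, 2, 3}.
The Hessian is diagonal: diag(L_pp, L_qq). Second derivatives: L_pp(-2)=720, L_pp(-1)=-300, L_pp(0)=480, L_pp(4)=-7200; L_qq(-2)=-80, L_qq(2)=16, L_qq(3)=-20.
Saddle points occur where the two diagonal entries have opposite signs: (-2, -2), (-2, 3), (-1, 2), (0, -2), (0, 3), (4, 2). Count: 6.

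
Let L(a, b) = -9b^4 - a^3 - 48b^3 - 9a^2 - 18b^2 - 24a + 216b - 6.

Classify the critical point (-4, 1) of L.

The mixed partial ∂²L/∂a∂b is 0, so the Hessian at any point is diag(L_aa, L_bb) = diag(-6(a + 3), -36(3b^2 + 8b + 1)).
At (-4, 1): H = diag(6, -432).
The eigenvalues have opposite signs, so H is indefinite: a saddle point.

saddle point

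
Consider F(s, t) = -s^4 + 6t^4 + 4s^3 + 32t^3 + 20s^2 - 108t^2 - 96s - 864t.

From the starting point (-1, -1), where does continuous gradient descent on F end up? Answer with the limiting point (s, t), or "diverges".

(2, 3)

F is separable, so gradient descent decouples: s follows -∂F/∂s, t follows -∂F/∂t.
∂F/∂s = -4(s - 4)(s - 2)(s + 3); at s=-1 this is -120, so s increases.
∂F/∂t = 24(t - 3)(t + 3)(t + 4); at t=-1 this is -576, so t increases.
s converges to its nearest critical value 2 (a local min of the s-part); t converges to 3. The iterate converges to (2, 3).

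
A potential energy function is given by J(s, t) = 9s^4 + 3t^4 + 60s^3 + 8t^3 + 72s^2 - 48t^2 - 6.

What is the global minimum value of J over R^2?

-902

J(s,t) separates as P(s) + Q(t) − 6, so its minimum is min P + min Q − 6.
P'(s) = 36s(s + 1)(s + 4) vanishes at s ∈ {-4, -1, 0}; Q'(t) = 12t(t - 2)(t + 4) vanishes at t ∈ {-4, 0, 2}.
Local minima of P (where P''>0): P(-4)=-384, P(0)=0. Local minima of Q: Q(-4)=-512, Q(2)=-80.
So the global minimum of J is P(-4) + Q(-4) − 6 = -384 − 512 − 6 = -902, attained at (-4, -4).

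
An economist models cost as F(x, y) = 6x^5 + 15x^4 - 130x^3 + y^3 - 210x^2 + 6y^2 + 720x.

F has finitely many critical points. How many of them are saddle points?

F separates as a function of x plus a function of y, so ∇F=0 decouples.
∂F/∂x = 30(x - 3)(x - 1)(x + 2)(x + 4) = 0 at x ∈ {-4, -2, 1, 3}; ∂F/∂y = 3y(y + 4) = 0 at y ∈ {-4, 0}.
The Hessian is diagonal: diag(F_xx, F_yy). Second derivatives: F_xx(-4)=-2100, F_xx(-2)=900, F_xx(1)=-900, F_xx(3)=2100; F_yy(-4)=-12, F_yy(0)=12.
Saddle points occur where the two diagonal entries have opposite signs: (-4, 0), (-2, -4), (1, 0), (3, -4). Count: 4.

4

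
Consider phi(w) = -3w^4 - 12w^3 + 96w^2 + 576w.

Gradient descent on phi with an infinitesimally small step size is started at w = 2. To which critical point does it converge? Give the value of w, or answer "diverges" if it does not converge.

phi'(w) = -12(w - 4)(w + 3)(w + 4), so phi'(2) = 720.
Gradient descent moves in the -phi' direction, i.e. w is decreasing.
The nearest critical point in that direction is w = -3, where phi'' = 84 > 0 (a local minimum). The iterate converges there.

-3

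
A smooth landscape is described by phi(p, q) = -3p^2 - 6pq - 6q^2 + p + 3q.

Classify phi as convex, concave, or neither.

phi is quadratic, so its Hessian is the constant matrix H = [[-6, -6], [-6, -12]].
det(H) = 36, tr(H) = -18.
det(H) > 0 and tr(H) < 0, so H is negative definite everywhere: concave.

concave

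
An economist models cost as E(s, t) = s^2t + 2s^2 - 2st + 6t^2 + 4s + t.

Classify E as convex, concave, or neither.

neither

The term s^2t is cubic, so the Hessian is not constant.
∂²E/∂s² = 2t + 4, which takes both signs as t varies (negative for sufficiently negative t). A diagonal entry of the Hessian changing sign means the Hessian is neither positive- nor negative-semidefinite on all of R^2.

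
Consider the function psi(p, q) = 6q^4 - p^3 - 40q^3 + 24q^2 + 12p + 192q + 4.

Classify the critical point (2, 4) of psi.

The mixed partial ∂²psi/∂p∂q is 0, so the Hessian at any point is diag(psi_pp, psi_qq) = diag(-6p, 24(3q^2 - 10q + 2)).
At (2, 4): H = diag(-12, 240).
The eigenvalues have opposite signs, so H is indefinite: a saddle point.

saddle point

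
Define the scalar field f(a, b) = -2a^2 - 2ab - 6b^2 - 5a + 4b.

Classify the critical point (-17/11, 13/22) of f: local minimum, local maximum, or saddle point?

local maximum

The Hessian of f is constant: H = [[-4, -2], [-2, -12]].
det(H) = (-4)·(-12) − (-2)² = 44.
det(H) > 0 and tr(H) = -16 < 0, so H is negative definite and the point is a local maximum.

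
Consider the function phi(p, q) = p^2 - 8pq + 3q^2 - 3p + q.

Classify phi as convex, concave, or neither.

phi is quadratic, so its Hessian is the constant matrix H = [[2, -8], [-8, 6]].
det(H) = -52, tr(H) = 8.
det(H) < 0, so H is indefinite: neither convex nor concave.

neither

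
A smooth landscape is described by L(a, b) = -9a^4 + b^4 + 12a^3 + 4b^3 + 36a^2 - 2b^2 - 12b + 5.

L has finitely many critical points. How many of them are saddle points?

5

L separates as a function of a plus a function of b, so ∇L=0 decouples.
∂L/∂a = -36a(a - 2)(a + 1) = 0 at a ∈ {-1, 0, 2}; ∂L/∂b = 4(b - 1)(b + 1)(b + 3) = 0 at b ∈ {-3, -1, 1}.
The Hessian is diagonal: diag(L_aa, L_bb). Second derivatives: L_aa(-1)=-108, L_aa(0)=72, L_aa(2)=-216; L_bb(-3)=32, L_bb(-1)=-16, L_bb(1)=32.
Saddle points occur where the two diagonal entries have opposite signs: (-1, -3), (-1, 1), (0, -1), (2, -3), (2, 1). Count: 5.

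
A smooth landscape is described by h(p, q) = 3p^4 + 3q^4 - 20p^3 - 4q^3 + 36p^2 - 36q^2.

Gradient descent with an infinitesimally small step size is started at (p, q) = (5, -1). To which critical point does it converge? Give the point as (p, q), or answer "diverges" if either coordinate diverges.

h is separable, so gradient descent decouples: p follows -∂h/∂p, q follows -∂h/∂q.
∂h/∂p = 12p(p - 3)(p - 2); at p=5 this is 360, so p decreases.
∂h/∂q = 12q(q - 3)(q + 2); at q=-1 this is 48, so q decreases.
p converges to its nearest critical value 3 (a local min of the p-part); q converges to -2. The iterate converges to (3, -2).

(3, -2)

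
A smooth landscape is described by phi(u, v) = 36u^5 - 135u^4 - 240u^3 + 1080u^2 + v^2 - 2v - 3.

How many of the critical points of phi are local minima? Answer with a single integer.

phi separates as a function of u plus a function of v, so ∇phi=0 decouples.
∂phi/∂u = 180u(u - 3)(u - 2)(u + 2) = 0 at u ∈ {-2, 0, 2, 3}; ∂phi/∂v = 2(v - 1) = 0 at v ∈ {1}.
The Hessian is diagonal: diag(phi_uu, phi_vv). Second derivatives: phi_uu(-2)=-7200, phi_uu(0)=2160, phi_uu(2)=-1440, phi_uu(3)=2700; phi_vv(1)=2.
Local minima occur where both diagonal entries positive: (0, 1), (3, 1). Count: 2.

2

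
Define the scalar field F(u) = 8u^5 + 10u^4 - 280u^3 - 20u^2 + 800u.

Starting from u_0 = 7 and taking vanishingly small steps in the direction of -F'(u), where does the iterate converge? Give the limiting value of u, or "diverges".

4

F'(u) = 40(u - 4)(u - 1)(u + 1)(u + 5), so F'(7) = 69120.
Gradient descent moves in the -F' direction, i.e. u is decreasing.
The nearest critical point in that direction is u = 4, where F'' = 5400 > 0 (a local minimum). The iterate converges there.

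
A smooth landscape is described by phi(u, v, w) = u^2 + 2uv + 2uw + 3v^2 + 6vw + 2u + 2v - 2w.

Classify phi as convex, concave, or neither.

neither

phi is quadratic, so its Hessian is the constant matrix H = [[2, 2, 2], [2, 6, 6], [2, 6, 0]].
Leading principal minors: 2, 8, -48.
Neither pattern holds ⇒ H is indefinite ⇒ neither convex nor concave.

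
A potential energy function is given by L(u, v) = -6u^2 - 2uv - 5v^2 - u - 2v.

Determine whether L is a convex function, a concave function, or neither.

concave

L is quadratic, so its Hessian is the constant matrix H = [[-12, -2], [-2, -10]].
det(H) = 116, tr(H) = -22.
det(H) > 0 and tr(H) < 0, so H is negative definite everywhere: concave.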